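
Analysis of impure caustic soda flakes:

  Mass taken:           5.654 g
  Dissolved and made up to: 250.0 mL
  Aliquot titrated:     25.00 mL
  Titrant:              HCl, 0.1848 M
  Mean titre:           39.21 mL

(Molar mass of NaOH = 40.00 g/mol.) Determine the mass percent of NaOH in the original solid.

NaOH + HCl → NaCl + H2O
n(HCl) per titration = 0.03921 × 0.1848 = 7.246 × 10^-3 mol
n(NaOH) in each aliquot = 7.246 × 10^-3 mol (1:1 ratio)
n(NaOH) in the whole flask = 7.246 × 10^-3 × 250.0/25.00 = 0.07246 mol
mass of NaOH = 0.07246 × 40.00 = 2.898 g
% NaOH = 2.898 / 5.654 × 100 = 51.26 %

51.26 %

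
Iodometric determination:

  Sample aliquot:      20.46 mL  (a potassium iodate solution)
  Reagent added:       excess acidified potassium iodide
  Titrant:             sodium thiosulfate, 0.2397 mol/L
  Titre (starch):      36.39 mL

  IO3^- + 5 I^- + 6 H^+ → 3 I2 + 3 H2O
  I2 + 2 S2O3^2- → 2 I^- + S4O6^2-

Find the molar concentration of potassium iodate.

0.07105 mol/L

n(S2O3^2-) = 0.03639 × 0.2397 = 8.723 × 10^-3 mol
n(I2) = n(S2O3^2-)/2 = 4.361 × 10^-3 mol
From the 1:3 ratio, n(IO3^-) in the aliquot = 1/3 × 4.361 × 10^-3 = 1.454 × 10^-3 mol
[IO3^-] = 1.454 × 10^-3 / 0.02046 = 0.07105 mol/L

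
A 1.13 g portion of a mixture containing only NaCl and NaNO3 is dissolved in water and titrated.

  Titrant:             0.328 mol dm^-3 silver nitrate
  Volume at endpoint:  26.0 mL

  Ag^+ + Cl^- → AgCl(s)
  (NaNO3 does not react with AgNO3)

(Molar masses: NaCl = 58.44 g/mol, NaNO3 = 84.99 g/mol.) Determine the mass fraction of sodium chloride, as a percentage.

44.1 %

n(AgNO3) = 0.0260 × 0.328 = 8.53 × 10^-3 mol
Let x = n(NaCl), y = n(NaNO3).
Titrant: 1x = 8.53 × 10^-3;  mass: 58.44x + 84.99y = 1.13
Solving, x = 8.53 × 10^-3 mol, y = 7.43 × 10^-3 mol
mass of NaCl = 8.53 × 10^-3 × 58.44 = 0.498 g
% NaCl = 0.498 / 1.13 × 100 = 44.1 %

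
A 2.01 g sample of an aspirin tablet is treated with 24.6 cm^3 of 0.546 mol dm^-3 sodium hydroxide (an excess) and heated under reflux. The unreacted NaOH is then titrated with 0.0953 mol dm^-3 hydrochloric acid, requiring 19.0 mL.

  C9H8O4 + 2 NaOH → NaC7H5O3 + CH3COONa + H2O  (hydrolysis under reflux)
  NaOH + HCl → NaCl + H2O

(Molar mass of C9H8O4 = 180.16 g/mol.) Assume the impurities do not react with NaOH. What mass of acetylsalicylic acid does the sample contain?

n(NaOH) added = 0.0246 × 0.546 = 0.0134 mol
n(HCl) used in back-titration = 0.0190 × 0.0953 = 1.81 × 10^-3 mol
n(NaOH) left over = 1.81 × 10^-3 mol (1:1 ratio)
n(NaOH) consumed by analyte = 0.0134 − 1.81 × 10^-3 = 0.0116 mol
From the 1:2 ratio, n(C9H8O4) = 1/2 × 0.0116 = 5.81 × 10^-3 mol
mass of C9H8O4 = 5.81 × 10^-3 × 180.16 = 1.05 g

1.05 g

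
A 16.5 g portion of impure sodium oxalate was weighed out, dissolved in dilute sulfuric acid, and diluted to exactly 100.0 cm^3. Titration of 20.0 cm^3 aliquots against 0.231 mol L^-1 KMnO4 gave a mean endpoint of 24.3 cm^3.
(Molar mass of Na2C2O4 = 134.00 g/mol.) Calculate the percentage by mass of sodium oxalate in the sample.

2 MnO4^- + 5 C2O4^2- + 16 H^+ → 2 Mn^2+ + 10 CO2 + 8 H2O
n(KMnO4) per titration = 0.0243 × 0.231 = 5.61 × 10^-3 mol
From the 5:2 ratio, n(Na2C2O4) in each aliquot = 5/2 × 5.61 × 10^-3 = 0.0140 mol
n(Na2C2O4) in the whole flask = 0.0140 × 100.0/20.0 = 0.0702 mol
mass of Na2C2O4 = 0.0702 × 134.00 = 9.40 g
% Na2C2O4 = 9.40 / 16.5 × 100 = 57.0 %

57.0 %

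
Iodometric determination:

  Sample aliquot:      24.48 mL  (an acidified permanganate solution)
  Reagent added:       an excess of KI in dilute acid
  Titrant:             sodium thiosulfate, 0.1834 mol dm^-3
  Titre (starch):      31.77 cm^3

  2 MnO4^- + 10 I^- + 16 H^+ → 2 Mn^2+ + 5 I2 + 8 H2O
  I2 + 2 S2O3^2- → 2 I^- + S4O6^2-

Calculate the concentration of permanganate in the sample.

n(S2O3^2-) = 0.03177 × 0.1834 = 5.827 × 10^-3 mol
n(I2) = n(S2O3^2-)/2 = 2.913 × 10^-3 mol
From the 2:5 ratio, n(MnO4^-) in the aliquot = 2/5 × 2.913 × 10^-3 = 1.165 × 10^-3 mol
[MnO4^-] = 1.165 × 10^-3 / 0.02448 = 0.04760 mol/L

0.04760 mol/L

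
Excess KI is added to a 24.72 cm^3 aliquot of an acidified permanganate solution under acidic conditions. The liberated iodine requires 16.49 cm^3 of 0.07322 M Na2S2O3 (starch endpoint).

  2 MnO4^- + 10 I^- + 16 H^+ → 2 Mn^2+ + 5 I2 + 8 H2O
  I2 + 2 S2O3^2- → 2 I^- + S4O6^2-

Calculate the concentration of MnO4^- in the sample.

n(S2O3^2-) = 0.01649 × 0.07322 = 1.207 × 10^-3 mol
n(I2) = n(S2O3^2-)/2 = 6.037 × 10^-4 mol
From the 2:5 ratio, n(MnO4^-) in the aliquot = 2/5 × 6.037 × 10^-4 = 2.415 × 10^-4 mol
[MnO4^-] = 2.415 × 10^-4 / 0.02472 = 0.009769 mol/L

0.009769 M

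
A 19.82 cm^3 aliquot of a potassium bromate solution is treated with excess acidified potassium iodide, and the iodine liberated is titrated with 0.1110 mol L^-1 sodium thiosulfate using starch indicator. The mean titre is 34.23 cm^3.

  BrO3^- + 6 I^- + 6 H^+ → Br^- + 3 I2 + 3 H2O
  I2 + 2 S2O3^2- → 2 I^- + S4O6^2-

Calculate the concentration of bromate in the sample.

0.03195 mol/L

n(S2O3^2-) = 0.03423 × 0.1110 = 3.800 × 10^-3 mol
n(I2) = n(S2O3^2-)/2 = 1.900 × 10^-3 mol
From the 1:3 ratio, n(BrO3^-) in the aliquot = 1/3 × 1.900 × 10^-3 = 6.333 × 10^-4 mol
[BrO3^-] = 6.333 × 10^-4 / 0.01982 = 0.03195 mol/L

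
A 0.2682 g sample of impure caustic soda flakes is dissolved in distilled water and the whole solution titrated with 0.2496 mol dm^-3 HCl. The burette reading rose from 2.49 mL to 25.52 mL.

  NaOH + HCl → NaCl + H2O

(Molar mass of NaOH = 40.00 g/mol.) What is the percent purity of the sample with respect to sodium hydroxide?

85.73 %

n(HCl) = 0.02303 L × 0.2496 mol/L = 5.748 × 10^-3 mol
n(NaOH) = 5.748 × 10^-3 mol (1:1 ratio)
mass of NaOH = 5.748 × 10^-3 × 40.00 g/mol = 0.2299 g
% NaOH = 0.2299 / 0.2682 × 100 = 85.73 %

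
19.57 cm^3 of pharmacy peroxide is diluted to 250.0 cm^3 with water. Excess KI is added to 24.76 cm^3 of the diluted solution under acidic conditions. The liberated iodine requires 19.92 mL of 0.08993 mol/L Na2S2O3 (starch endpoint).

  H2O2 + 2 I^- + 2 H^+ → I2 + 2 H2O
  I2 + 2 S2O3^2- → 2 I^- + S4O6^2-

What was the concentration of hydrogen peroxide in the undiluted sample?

n(S2O3^2-) = 0.01992 × 0.08993 = 1.791 × 10^-3 mol
n(I2) = n(S2O3^2-)/2 = 8.957 × 10^-4 mol
n(H2O2) in the aliquot = 8.957 × 10^-4 mol (1:1 ratio)
[H2O2]_dilute = 8.957 × 10^-4 / 0.02476 = 0.03618 mol/L
[H2O2]_original = 0.03618 × 250.0/19.57 = 0.4621 mol/L

0.4621 mol/L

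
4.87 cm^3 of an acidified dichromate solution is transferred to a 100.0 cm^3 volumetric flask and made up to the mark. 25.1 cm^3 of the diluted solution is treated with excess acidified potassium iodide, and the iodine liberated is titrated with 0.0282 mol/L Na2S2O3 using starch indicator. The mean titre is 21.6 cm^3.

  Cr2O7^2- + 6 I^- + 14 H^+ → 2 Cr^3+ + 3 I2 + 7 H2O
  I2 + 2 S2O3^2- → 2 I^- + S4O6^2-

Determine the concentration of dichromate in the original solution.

n(S2O3^2-) = 0.0216 × 0.0282 = 6.09 × 10^-4 mol
n(I2) = n(S2O3^2-)/2 = 3.05 × 10^-4 mol
From the 1:3 ratio, n(Cr2O7^2-) in the aliquot = 1/3 × 3.05 × 10^-4 = 1.02 × 10^-4 mol
[Cr2O7^2-]_dilute = 1.02 × 10^-4 / 0.0251 = 0.00404 mol/L
[Cr2O7^2-]_original = 0.00404 × 100.0/4.87 = 0.0831 mol/L

0.0831 mol/L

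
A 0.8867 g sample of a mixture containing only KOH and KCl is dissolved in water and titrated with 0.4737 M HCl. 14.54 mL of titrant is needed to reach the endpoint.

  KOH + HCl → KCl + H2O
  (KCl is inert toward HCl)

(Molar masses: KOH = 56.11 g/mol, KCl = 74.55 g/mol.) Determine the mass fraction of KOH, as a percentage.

43.58 %

n(HCl) = 0.01454 × 0.4737 = 6.888 × 10^-3 mol
Let x = n(KOH), y = n(KCl).
Titrant: 1x = 6.888 × 10^-3;  mass: 56.11x + 74.55y = 0.8867
Solving, x = 6.888 × 10^-3 mol, y = 6.710 × 10^-3 mol
mass of KOH = 6.888 × 10^-3 × 56.11 = 0.3865 g
% KOH = 0.3865 / 0.8867 × 100 = 43.58 %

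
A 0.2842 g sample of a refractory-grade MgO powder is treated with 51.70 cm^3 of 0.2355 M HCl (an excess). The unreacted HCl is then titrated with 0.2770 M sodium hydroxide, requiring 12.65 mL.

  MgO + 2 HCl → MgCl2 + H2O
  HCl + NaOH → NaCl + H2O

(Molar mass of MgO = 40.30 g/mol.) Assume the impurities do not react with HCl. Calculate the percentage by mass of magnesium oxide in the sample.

61.48 %

n(HCl) added = 0.05170 × 0.2355 = 0.01218 mol
n(NaOH) used in back-titration = 0.01265 × 0.2770 = 3.504 × 10^-3 mol
n(HCl) left over = 3.504 × 10^-3 mol (1:1 ratio)
n(HCl) consumed by analyte = 0.01218 − 3.504 × 10^-3 = 8.671 × 10^-3 mol
From the 1:2 ratio, n(MgO) = 1/2 × 8.671 × 10^-3 = 4.336 × 10^-3 mol
mass of MgO = 4.336 × 10^-3 × 40.30 = 0.1747 g
% MgO = 0.1747 / 0.2842 × 100 = 61.48 %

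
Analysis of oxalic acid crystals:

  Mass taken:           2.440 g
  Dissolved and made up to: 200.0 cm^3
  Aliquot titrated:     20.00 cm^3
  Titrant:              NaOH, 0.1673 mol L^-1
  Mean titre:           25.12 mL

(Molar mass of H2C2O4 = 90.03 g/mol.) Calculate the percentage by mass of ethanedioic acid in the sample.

77.53 %

H2C2O4 + 2 NaOH → Na2C2O4 + 2 H2O
n(NaOH) per titration = 0.02512 × 0.1673 = 4.203 × 10^-3 mol
From the 1:2 ratio, n(H2C2O4) in each aliquot = 1/2 × 4.203 × 10^-3 = 2.101 × 10^-3 mol
n(H2C2O4) in the whole flask = 2.101 × 10^-3 × 200.0/20.00 = 0.02101 mol
mass of H2C2O4 = 0.02101 × 90.03 = 1.892 g
% H2C2O4 = 1.892 / 2.440 × 100 = 77.53 %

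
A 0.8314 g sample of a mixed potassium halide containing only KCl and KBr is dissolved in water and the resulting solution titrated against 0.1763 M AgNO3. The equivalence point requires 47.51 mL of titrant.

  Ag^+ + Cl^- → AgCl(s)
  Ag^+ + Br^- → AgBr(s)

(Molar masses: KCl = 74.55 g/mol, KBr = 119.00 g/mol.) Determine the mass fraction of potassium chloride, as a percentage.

n(AgNO3) = 0.04751 × 0.1763 = 8.376 × 10^-3 mol
Let x = n(KCl), y = n(KBr).
Titrant: 1x + 1y = 8.376 × 10^-3;  mass: 74.55x + 119.00y = 0.8314
Solving, x = 3.720 × 10^-3 mol, y = 4.656 × 10^-3 mol
mass of KCl = 3.720 × 10^-3 × 74.55 = 0.2773 g
% KCl = 0.2773 / 0.8314 × 100 = 33.35 %

33.35 %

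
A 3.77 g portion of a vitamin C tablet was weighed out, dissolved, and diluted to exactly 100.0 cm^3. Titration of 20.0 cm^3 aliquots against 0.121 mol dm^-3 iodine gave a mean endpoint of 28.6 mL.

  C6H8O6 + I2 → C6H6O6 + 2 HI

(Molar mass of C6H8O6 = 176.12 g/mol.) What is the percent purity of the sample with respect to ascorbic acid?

80.8 %

n(I2) per titration = 0.0286 × 0.121 = 3.46 × 10^-3 mol
n(C6H8O6) in each aliquot = 3.46 × 10^-3 mol (1:1 ratio)
n(C6H8O6) in the whole flask = 3.46 × 10^-3 × 100.0/20.0 = 0.0173 mol
mass of C6H8O6 = 0.0173 × 176.12 = 3.05 g
% C6H8O6 = 3.05 / 3.77 × 100 = 80.8 %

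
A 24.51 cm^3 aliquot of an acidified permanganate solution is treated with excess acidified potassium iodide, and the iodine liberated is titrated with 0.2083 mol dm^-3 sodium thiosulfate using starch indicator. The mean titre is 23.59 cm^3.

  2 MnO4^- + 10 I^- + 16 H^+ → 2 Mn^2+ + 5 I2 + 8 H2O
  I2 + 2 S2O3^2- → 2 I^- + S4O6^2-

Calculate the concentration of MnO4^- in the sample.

0.04010 mol/L

n(S2O3^2-) = 0.02359 × 0.2083 = 4.914 × 10^-3 mol
n(I2) = n(S2O3^2-)/2 = 2.457 × 10^-3 mol
From the 2:5 ratio, n(MnO4^-) in the aliquot = 2/5 × 2.457 × 10^-3 = 9.828 × 10^-4 mol
[MnO4^-] = 9.828 × 10^-4 / 0.02451 = 0.04010 mol/L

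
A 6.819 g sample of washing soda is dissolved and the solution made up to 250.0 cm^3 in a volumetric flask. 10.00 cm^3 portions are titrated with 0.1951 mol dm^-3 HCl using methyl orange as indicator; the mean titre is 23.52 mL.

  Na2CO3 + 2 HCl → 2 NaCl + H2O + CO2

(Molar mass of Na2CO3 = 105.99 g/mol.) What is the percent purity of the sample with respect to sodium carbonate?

n(HCl) per titration = 0.02352 × 0.1951 = 4.589 × 10^-3 mol
From the 1:2 ratio, n(Na2CO3) in each aliquot = 1/2 × 4.589 × 10^-3 = 2.294 × 10^-3 mol
n(Na2CO3) in the whole flask = 2.294 × 10^-3 × 250.0/10.00 = 0.05736 mol
mass of Na2CO3 = 0.05736 × 105.99 = 6.080 g
% Na2CO3 = 6.080 / 6.819 × 100 = 89.16 %

89.16 %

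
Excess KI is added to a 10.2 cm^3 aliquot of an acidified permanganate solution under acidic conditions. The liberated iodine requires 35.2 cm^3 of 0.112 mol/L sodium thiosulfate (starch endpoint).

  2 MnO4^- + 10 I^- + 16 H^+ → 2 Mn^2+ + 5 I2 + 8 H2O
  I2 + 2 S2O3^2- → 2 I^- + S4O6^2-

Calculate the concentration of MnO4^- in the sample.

0.0773 mol/L

n(S2O3^2-) = 0.0352 × 0.112 = 3.94 × 10^-3 mol
n(I2) = n(S2O3^2-)/2 = 1.97 × 10^-3 mol
From the 2:5 ratio, n(MnO4^-) in the aliquot = 2/5 × 1.97 × 10^-3 = 7.88 × 10^-4 mol
[MnO4^-] = 7.88 × 10^-4 / 0.0102 = 0.0773 mol/L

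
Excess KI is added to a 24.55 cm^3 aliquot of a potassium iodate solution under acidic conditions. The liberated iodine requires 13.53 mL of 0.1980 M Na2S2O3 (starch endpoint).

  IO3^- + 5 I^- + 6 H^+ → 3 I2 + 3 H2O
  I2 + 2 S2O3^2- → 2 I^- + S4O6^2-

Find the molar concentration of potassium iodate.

0.01819 M

n(S2O3^2-) = 0.01353 × 0.1980 = 2.679 × 10^-3 mol
n(I2) = n(S2O3^2-)/2 = 1.339 × 10^-3 mol
From the 1:3 ratio, n(IO3^-) in the aliquot = 1/3 × 1.339 × 10^-3 = 4.465 × 10^-4 mol
[IO3^-] = 4.465 × 10^-4 / 0.02455 = 0.01819 mol/L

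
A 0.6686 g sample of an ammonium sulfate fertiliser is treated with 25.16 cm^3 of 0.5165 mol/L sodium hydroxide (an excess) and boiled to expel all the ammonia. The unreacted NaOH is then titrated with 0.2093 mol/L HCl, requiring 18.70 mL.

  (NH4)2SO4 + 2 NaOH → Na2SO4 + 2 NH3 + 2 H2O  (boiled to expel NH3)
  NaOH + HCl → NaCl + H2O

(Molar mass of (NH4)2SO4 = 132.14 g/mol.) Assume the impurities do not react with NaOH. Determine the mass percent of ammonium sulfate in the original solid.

n(NaOH) added = 0.02516 × 0.5165 = 0.01300 mol
n(HCl) used in back-titration = 0.01870 × 0.2093 = 3.914 × 10^-3 mol
n(NaOH) left over = 3.914 × 10^-3 mol (1:1 ratio)
n(NaOH) consumed by analyte = 0.01300 − 3.914 × 10^-3 = 9.081 × 10^-3 mol
From the 1:2 ratio, n((NH4)2SO4) = 1/2 × 9.081 × 10^-3 = 4.541 × 10^-3 mol
mass of (NH4)2SO4 = 4.541 × 10^-3 × 132.14 = 0.6000 g
% (NH4)2SO4 = 0.6000 / 0.6686 × 100 = 89.74 %

89.74 %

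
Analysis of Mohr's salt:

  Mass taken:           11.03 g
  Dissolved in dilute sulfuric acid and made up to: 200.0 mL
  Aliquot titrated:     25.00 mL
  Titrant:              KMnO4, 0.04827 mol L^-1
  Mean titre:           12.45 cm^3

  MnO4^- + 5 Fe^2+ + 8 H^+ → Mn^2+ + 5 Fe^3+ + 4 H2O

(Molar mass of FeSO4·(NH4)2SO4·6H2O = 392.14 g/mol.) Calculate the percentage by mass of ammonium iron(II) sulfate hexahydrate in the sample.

85.46 %

n(KMnO4) per titration = 0.01245 × 0.04827 = 6.010 × 10^-4 mol
From the 5:1 ratio, n(FeSO4·(NH4)2SO4·6H2O) in each aliquot = 5/1 × 6.010 × 10^-4 = 3.005 × 10^-3 mol
n(FeSO4·(NH4)2SO4·6H2O) in the whole flask = 3.005 × 10^-3 × 200.0/25.00 = 0.02404 mol
mass of FeSO4·(NH4)2SO4·6H2O = 0.02404 × 392.14 = 9.426 g
% FeSO4·(NH4)2SO4·6H2O = 9.426 / 11.03 × 100 = 85.46 %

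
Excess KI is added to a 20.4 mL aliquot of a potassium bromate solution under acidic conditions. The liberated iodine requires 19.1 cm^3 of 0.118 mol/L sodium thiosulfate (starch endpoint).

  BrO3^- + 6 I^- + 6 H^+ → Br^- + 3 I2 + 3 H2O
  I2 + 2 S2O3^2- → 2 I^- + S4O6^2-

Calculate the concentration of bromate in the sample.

n(S2O3^2-) = 0.0191 × 0.118 = 2.25 × 10^-3 mol
n(I2) = n(S2O3^2-)/2 = 1.13 × 10^-3 mol
From the 1:3 ratio, n(BrO3^-) in the aliquot = 1/3 × 1.13 × 10^-3 = 3.76 × 10^-4 mol
[BrO3^-] = 3.76 × 10^-4 / 0.0204 = 0.0184 mol/L

0.0184 mol/L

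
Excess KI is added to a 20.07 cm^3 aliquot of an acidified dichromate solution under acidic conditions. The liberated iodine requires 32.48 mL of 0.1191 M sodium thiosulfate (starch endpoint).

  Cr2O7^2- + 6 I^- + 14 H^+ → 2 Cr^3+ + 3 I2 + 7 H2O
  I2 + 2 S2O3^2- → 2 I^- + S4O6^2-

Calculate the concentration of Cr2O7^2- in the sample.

0.03212 M

n(S2O3^2-) = 0.03248 × 0.1191 = 3.868 × 10^-3 mol
n(I2) = n(S2O3^2-)/2 = 1.934 × 10^-3 mol
From the 1:3 ratio, n(Cr2O7^2-) in the aliquot = 1/3 × 1.934 × 10^-3 = 6.447 × 10^-4 mol
[Cr2O7^2-] = 6.447 × 10^-4 / 0.02007 = 0.03212 mol/L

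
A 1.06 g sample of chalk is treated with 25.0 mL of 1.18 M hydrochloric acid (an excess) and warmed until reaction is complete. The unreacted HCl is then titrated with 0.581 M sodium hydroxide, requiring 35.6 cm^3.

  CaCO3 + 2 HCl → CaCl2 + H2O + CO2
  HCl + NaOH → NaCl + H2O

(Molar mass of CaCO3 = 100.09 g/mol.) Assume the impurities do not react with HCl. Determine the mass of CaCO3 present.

0.441 g

n(HCl) added = 0.0250 × 1.18 = 0.0295 mol
n(NaOH) used in back-titration = 0.0356 × 0.581 = 0.0207 mol
n(HCl) left over = 0.0207 mol (1:1 ratio)
n(HCl) consumed by analyte = 0.0295 − 0.0207 = 8.82 × 10^-3 mol
From the 1:2 ratio, n(CaCO3) = 1/2 × 8.82 × 10^-3 = 4.41 × 10^-3 mol
mass of CaCO3 = 4.41 × 10^-3 × 100.09 = 0.441 g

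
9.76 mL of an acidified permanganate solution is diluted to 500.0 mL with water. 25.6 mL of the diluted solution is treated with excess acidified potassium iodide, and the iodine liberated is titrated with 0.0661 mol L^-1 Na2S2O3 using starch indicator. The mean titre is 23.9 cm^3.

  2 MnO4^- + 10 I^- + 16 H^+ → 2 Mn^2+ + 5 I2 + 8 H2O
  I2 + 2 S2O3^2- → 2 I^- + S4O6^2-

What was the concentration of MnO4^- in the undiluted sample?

0.632 mol/L

n(S2O3^2-) = 0.0239 × 0.0661 = 1.58 × 10^-3 mol
n(I2) = n(S2O3^2-)/2 = 7.90 × 10^-4 mol
From the 2:5 ratio, n(MnO4^-) in the aliquot = 2/5 × 7.90 × 10^-4 = 3.16 × 10^-4 mol
[MnO4^-]_dilute = 3.16 × 10^-4 / 0.0256 = 0.0123 mol/L
[MnO4^-]_original = 0.0123 × 500.0/9.76 = 0.632 mol/L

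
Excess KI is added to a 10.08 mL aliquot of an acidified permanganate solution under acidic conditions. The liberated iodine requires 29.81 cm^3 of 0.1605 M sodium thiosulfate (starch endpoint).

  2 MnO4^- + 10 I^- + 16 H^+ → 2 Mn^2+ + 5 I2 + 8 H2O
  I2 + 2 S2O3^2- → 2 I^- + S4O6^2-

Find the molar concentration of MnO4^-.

n(S2O3^2-) = 0.02981 × 0.1605 = 4.785 × 10^-3 mol
n(I2) = n(S2O3^2-)/2 = 2.392 × 10^-3 mol
From the 2:5 ratio, n(MnO4^-) in the aliquot = 2/5 × 2.392 × 10^-3 = 9.569 × 10^-4 mol
[MnO4^-] = 9.569 × 10^-4 / 0.01008 = 0.09493 mol/L

0.09493 M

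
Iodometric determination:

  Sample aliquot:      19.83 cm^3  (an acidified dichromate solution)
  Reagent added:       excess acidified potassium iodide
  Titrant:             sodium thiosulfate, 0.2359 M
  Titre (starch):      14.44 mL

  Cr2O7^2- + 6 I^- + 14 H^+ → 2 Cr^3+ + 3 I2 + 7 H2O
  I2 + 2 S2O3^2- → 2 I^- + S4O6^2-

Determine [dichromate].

n(S2O3^2-) = 0.01444 × 0.2359 = 3.406 × 10^-3 mol
n(I2) = n(S2O3^2-)/2 = 1.703 × 10^-3 mol
From the 1:3 ratio, n(Cr2O7^2-) in the aliquot = 1/3 × 1.703 × 10^-3 = 5.677 × 10^-4 mol
[Cr2O7^2-] = 5.677 × 10^-4 / 0.01983 = 0.02863 mol/L

0.02863 M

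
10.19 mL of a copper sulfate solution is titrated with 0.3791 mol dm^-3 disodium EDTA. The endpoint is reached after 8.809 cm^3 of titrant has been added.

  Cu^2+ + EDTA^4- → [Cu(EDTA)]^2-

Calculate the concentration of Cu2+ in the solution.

0.3277 mol/L

n(EDTA) = 0.008809 L × 0.3791 mol/L = 3.339 × 10^-3 mol
n(Cu2+) = 3.339 × 10^-3 mol (1:1 mole ratio)
[Cu2+] = 3.339 × 10^-3 mol / 0.01019 L = 0.3277 mol/L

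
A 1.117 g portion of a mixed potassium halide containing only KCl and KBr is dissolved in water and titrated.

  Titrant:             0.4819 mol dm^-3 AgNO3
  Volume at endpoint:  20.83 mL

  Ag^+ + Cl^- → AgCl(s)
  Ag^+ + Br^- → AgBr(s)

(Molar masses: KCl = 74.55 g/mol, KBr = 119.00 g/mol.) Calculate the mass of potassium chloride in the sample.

0.1300 g

n(AgNO3) = 0.02083 × 0.4819 = 0.01004 mol
Let x = n(KCl), y = n(KBr).
Titrant: 1x + 1y = 0.01004;  mass: 74.55x + 119.00y = 1.117
Solving, x = 1.744 × 10^-3 mol, y = 8.294 × 10^-3 mol
mass of KCl = 1.744 × 10^-3 × 74.55 = 0.1300 g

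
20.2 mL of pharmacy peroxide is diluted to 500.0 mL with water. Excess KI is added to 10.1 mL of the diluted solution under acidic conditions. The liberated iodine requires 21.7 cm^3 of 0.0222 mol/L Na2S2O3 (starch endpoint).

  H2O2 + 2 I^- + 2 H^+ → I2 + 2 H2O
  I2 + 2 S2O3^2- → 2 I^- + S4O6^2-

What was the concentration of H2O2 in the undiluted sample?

0.590 mol/L

n(S2O3^2-) = 0.0217 × 0.0222 = 4.82 × 10^-4 mol
n(I2) = n(S2O3^2-)/2 = 2.41 × 10^-4 mol
n(H2O2) in the aliquot = 2.41 × 10^-4 mol (1:1 ratio)
[H2O2]_dilute = 2.41 × 10^-4 / 0.0101 = 0.0238 mol/L
[H2O2]_original = 0.0238 × 500.0/20.2 = 0.590 mol/L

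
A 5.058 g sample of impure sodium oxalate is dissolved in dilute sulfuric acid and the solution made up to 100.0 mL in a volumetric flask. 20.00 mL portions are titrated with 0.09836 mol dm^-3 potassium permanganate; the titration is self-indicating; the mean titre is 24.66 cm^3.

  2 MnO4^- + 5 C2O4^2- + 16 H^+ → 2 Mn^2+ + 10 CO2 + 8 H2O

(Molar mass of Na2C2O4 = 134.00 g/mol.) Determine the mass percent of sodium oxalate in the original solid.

80.32 %

n(KMnO4) per titration = 0.02466 × 0.09836 = 2.426 × 10^-3 mol
From the 5:2 ratio, n(Na2C2O4) in each aliquot = 5/2 × 2.426 × 10^-3 = 6.064 × 10^-3 mol
n(Na2C2O4) in the whole flask = 6.064 × 10^-3 × 100.0/20.00 = 0.03032 mol
mass of Na2C2O4 = 0.03032 × 134.00 = 4.063 g
% Na2C2O4 = 4.063 / 5.058 × 100 = 80.32 %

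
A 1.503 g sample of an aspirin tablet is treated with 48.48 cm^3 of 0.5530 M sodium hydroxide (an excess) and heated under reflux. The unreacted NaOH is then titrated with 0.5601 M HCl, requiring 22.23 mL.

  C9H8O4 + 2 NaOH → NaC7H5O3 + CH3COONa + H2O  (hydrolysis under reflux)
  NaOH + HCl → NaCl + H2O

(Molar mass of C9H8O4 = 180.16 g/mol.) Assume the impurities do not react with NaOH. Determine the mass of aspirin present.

n(NaOH) added = 0.04848 × 0.5530 = 0.02681 mol
n(HCl) used in back-titration = 0.02223 × 0.5601 = 0.01245 mol
n(NaOH) left over = 0.01245 mol (1:1 ratio)
n(NaOH) consumed by analyte = 0.02681 − 0.01245 = 0.01436 mol
From the 1:2 ratio, n(C9H8O4) = 1/2 × 0.01436 = 7.179 × 10^-3 mol
mass of C9H8O4 = 7.179 × 10^-3 × 180.16 = 1.293 g

1.293 g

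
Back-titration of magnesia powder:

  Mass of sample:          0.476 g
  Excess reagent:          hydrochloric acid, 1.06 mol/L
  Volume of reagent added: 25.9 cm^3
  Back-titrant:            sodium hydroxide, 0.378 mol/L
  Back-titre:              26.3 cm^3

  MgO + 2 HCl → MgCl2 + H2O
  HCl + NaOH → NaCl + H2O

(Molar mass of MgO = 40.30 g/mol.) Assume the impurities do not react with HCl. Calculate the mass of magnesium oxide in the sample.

0.353 g

n(HCl) added = 0.0259 × 1.06 = 0.0275 mol
n(NaOH) used in back-titration = 0.0263 × 0.378 = 9.94 × 10^-3 mol
n(HCl) left over = 9.94 × 10^-3 mol (1:1 ratio)
n(HCl) consumed by analyte = 0.0275 − 9.94 × 10^-3 = 0.0175 mol
From the 1:2 ratio, n(MgO) = 1/2 × 0.0175 = 8.76 × 10^-3 mol
mass of MgO = 8.76 × 10^-3 × 40.30 = 0.353 g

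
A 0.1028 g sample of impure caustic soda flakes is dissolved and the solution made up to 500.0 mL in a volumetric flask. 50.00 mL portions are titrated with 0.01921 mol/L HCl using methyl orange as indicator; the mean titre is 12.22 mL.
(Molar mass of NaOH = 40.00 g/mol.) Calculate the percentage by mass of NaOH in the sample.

NaOH + HCl → NaCl + H2O
n(HCl) per titration = 0.01222 × 0.01921 = 2.347 × 10^-4 mol
n(NaOH) in each aliquot = 2.347 × 10^-4 mol (1:1 ratio)
n(NaOH) in the whole flask = 2.347 × 10^-4 × 500.0/50.00 = 2.347 × 10^-3 mol
mass of NaOH = 2.347 × 10^-3 × 40.00 = 0.09390 g
% NaOH = 0.09390 / 0.1028 × 100 = 91.34 %

91.34 %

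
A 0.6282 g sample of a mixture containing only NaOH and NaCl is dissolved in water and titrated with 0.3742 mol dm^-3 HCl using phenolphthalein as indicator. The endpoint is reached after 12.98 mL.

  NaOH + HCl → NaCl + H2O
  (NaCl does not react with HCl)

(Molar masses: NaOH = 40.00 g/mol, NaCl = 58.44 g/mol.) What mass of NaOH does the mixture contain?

0.1943 g

n(HCl) = 0.01298 × 0.3742 = 4.857 × 10^-3 mol
Let x = n(NaOH), y = n(NaCl).
Titrant: 1x = 4.857 × 10^-3;  mass: 40.00x + 58.44y = 0.6282
Solving, x = 4.857 × 10^-3 mol, y = 7.425 × 10^-3 mol
mass of NaOH = 4.857 × 10^-3 × 40.00 = 0.1943 g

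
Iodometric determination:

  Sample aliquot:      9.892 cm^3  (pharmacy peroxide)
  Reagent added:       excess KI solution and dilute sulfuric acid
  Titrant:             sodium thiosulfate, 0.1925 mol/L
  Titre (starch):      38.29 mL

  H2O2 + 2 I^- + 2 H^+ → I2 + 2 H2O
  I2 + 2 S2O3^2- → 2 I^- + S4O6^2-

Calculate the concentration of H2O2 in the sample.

n(S2O3^2-) = 0.03829 × 0.1925 = 7.371 × 10^-3 mol
n(I2) = n(S2O3^2-)/2 = 3.685 × 10^-3 mol
n(H2O2) in the aliquot = 3.685 × 10^-3 mol (1:1 ratio)
[H2O2] = 3.685 × 10^-3 / 0.009892 = 0.3726 mol/L

0.3726 mol/L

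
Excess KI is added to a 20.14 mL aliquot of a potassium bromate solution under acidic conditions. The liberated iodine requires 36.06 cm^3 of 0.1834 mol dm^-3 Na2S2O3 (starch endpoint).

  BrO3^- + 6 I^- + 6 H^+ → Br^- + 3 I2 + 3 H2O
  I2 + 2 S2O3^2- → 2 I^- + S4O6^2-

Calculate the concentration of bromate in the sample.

n(S2O3^2-) = 0.03606 × 0.1834 = 6.613 × 10^-3 mol
n(I2) = n(S2O3^2-)/2 = 3.307 × 10^-3 mol
From the 1:3 ratio, n(BrO3^-) in the aliquot = 1/3 × 3.307 × 10^-3 = 1.102 × 10^-3 mol
[BrO3^-] = 1.102 × 10^-3 / 0.02014 = 0.05473 mol/L

0.05473 mol/L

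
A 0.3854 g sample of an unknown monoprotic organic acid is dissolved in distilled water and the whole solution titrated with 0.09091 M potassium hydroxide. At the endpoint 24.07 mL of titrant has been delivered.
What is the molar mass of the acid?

176.1 g/mol

n(KOH) = 0.02407 L × 0.09091 mol/L = 2.188 × 10^-3 mol
n(HA) = 2.188 × 10^-3 mol (1:1 ratio)
M = m / n = 0.3854 g / 2.188 × 10^-3 mol = 176.1 g/mol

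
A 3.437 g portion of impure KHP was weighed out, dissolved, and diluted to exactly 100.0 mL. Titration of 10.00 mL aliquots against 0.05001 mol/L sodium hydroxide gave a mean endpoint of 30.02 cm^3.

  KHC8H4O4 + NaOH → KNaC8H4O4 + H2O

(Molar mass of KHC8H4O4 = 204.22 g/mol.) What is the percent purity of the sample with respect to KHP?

n(NaOH) per titration = 0.03002 × 0.05001 = 1.501 × 10^-3 mol
n(KHC8H4O4) in each aliquot = 1.501 × 10^-3 mol (1:1 ratio)
n(KHC8H4O4) in the whole flask = 1.501 × 10^-3 × 100.0/10.00 = 0.01501 mol
mass of KHC8H4O4 = 0.01501 × 204.22 = 3.066 g
% KHC8H4O4 = 3.066 / 3.437 × 100 = 89.20 %

89.20 %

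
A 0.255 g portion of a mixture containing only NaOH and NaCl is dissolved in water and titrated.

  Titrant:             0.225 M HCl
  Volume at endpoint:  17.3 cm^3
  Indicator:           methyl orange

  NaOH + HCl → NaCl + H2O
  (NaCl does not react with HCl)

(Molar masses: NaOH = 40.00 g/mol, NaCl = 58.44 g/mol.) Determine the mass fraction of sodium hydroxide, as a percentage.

n(HCl) = 0.0173 × 0.225 = 3.89 × 10^-3 mol
Let x = n(NaOH), y = n(NaCl).
Titrant: 1x = 3.89 × 10^-3;  mass: 40.00x + 58.44y = 0.255
Solving, x = 3.89 × 10^-3 mol, y = 1.70 × 10^-3 mol
mass of NaOH = 3.89 × 10^-3 × 40.00 = 0.156 g
% NaOH = 0.156 / 0.255 × 100 = 61.1 %

61.1 %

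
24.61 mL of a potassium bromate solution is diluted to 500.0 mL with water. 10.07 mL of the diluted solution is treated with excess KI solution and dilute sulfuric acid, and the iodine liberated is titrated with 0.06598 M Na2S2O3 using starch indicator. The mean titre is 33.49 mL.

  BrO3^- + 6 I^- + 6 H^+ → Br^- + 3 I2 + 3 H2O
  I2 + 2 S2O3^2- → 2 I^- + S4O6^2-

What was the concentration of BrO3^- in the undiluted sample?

n(S2O3^2-) = 0.03349 × 0.06598 = 2.210 × 10^-3 mol
n(I2) = n(S2O3^2-)/2 = 1.105 × 10^-3 mol
From the 1:3 ratio, n(BrO3^-) in the aliquot = 1/3 × 1.105 × 10^-3 = 3.683 × 10^-4 mol
[BrO3^-]_dilute = 3.683 × 10^-4 / 0.01007 = 0.03657 mol/L
[BrO3^-]_original = 0.03657 × 500.0/24.61 = 0.7430 mol/L

0.7430 M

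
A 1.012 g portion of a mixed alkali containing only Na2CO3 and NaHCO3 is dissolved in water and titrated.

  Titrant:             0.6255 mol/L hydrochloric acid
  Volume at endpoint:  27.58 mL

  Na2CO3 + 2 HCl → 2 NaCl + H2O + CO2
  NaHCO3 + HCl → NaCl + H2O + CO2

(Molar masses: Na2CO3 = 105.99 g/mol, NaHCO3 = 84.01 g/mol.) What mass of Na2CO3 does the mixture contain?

n(HCl) = 0.02758 × 0.6255 = 0.01725 mol
Let x = n(Na2CO3), y = n(NaHCO3).
Titrant: 2x + 1y = 0.01725;  mass: 105.99x + 84.01y = 1.012
Solving, x = 7.050 × 10^-3 mol, y = 3.152 × 10^-3 mol
mass of Na2CO3 = 7.050 × 10^-3 × 105.99 = 0.7472 g

0.7472 g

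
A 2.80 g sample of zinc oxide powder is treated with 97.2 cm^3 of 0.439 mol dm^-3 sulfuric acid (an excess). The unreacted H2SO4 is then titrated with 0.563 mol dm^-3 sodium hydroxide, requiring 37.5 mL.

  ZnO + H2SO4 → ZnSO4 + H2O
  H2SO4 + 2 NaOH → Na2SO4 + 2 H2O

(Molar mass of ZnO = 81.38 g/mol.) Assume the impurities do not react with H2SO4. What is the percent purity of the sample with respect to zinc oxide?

93.3 %

n(H2SO4) added = 0.0972 × 0.439 = 0.0427 mol
n(NaOH) used in back-titration = 0.0375 × 0.563 = 0.0211 mol
From the 1:2 ratio, n(H2SO4) left over = 1/2 × 0.0211 = 0.0106 mol
n(H2SO4) consumed by analyte = 0.0427 − 0.0106 = 0.0321 mol
n(ZnO) = 0.0321 mol (1:1 ratio)
mass of ZnO = 0.0321 × 81.38 = 2.61 g
% ZnO = 2.61 / 2.80 × 100 = 93.3 %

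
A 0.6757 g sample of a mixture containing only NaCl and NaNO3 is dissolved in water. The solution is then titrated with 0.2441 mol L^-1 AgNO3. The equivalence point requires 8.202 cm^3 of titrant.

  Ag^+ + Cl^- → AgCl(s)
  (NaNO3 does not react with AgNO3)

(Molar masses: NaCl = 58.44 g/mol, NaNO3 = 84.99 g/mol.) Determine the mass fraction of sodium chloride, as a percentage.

17.32 %

n(AgNO3) = 0.008202 × 0.2441 = 2.002 × 10^-3 mol
Let x = n(NaCl), y = n(NaNO3).
Titrant: 1x = 2.002 × 10^-3;  mass: 58.44x + 84.99y = 0.6757
Solving, x = 2.002 × 10^-3 mol, y = 6.574 × 10^-3 mol
mass of NaCl = 2.002 × 10^-3 × 58.44 = 0.1170 g
% NaCl = 0.1170 / 0.6757 × 100 = 17.32 %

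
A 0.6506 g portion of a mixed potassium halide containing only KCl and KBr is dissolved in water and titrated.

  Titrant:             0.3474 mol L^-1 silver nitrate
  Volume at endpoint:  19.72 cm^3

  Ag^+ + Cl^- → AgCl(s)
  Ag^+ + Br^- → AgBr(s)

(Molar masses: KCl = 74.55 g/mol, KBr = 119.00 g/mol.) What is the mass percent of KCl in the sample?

42.44 %

n(AgNO3) = 0.01972 × 0.3474 = 6.851 × 10^-3 mol
Let x = n(KCl), y = n(KBr).
Titrant: 1x + 1y = 6.851 × 10^-3;  mass: 74.55x + 119.00y = 0.6506
Solving, x = 3.704 × 10^-3 mol, y = 3.147 × 10^-3 mol
mass of KCl = 3.704 × 10^-3 × 74.55 = 0.2761 g
% KCl = 0.2761 / 0.6506 × 100 = 42.44 %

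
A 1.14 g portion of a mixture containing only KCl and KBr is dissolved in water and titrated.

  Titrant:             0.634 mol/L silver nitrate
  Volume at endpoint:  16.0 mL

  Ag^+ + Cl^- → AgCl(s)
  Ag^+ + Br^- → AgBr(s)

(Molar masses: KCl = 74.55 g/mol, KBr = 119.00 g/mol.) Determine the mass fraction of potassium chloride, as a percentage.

n(AgNO3) = 0.0160 × 0.634 = 0.0101 mol
Let x = n(KCl), y = n(KBr).
Titrant: 1x + 1y = 0.0101;  mass: 74.55x + 119.00y = 1.14
Solving, x = 1.51 × 10^-3 mol, y = 8.63 × 10^-3 mol
mass of KCl = 1.51 × 10^-3 × 74.55 = 0.113 g
% KCl = 0.113 / 1.14 × 100 = 9.88 %

9.88 %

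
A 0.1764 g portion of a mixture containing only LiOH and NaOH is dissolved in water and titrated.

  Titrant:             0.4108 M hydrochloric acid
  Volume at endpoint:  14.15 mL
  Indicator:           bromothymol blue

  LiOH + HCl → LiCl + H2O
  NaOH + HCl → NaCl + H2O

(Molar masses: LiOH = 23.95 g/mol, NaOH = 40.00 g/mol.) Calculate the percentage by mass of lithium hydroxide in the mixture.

n(HCl) = 0.01415 × 0.4108 = 5.813 × 10^-3 mol
Let x = n(LiOH), y = n(NaOH).
Titrant: 1x + 1y = 5.813 × 10^-3;  mass: 23.95x + 40.00y = 0.1764
Solving, x = 3.496 × 10^-3 mol, y = 2.317 × 10^-3 mol
mass of LiOH = 3.496 × 10^-3 × 23.95 = 0.08373 g
% LiOH = 0.08373 / 0.1764 × 100 = 47.47 %

47.47 %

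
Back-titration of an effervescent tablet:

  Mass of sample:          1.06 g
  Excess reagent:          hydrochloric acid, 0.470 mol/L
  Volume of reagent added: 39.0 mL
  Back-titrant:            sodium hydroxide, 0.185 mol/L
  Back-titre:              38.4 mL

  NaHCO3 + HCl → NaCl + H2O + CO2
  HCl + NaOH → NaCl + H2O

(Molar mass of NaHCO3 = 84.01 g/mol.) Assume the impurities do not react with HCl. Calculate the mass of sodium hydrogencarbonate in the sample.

n(HCl) added = 0.0390 × 0.470 = 0.0183 mol
n(NaOH) used in back-titration = 0.0384 × 0.185 = 7.10 × 10^-3 mol
n(HCl) left over = 7.10 × 10^-3 mol (1:1 ratio)
n(HCl) consumed by analyte = 0.0183 − 7.10 × 10^-3 = 0.0112 mol
n(NaHCO3) = 0.0112 mol (1:1 ratio)
mass of NaHCO3 = 0.0112 × 84.01 = 0.943 g

0.943 g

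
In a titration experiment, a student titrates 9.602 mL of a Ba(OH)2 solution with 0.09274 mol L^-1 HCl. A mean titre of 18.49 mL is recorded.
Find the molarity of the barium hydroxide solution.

0.08929 mol/L

Ba(OH)2 + 2 HCl → BaCl2 + 2 H2O
n(HCl) = 0.01849 L × 0.09274 mol/L = 1.715 × 10^-3 mol
From the 1:2 mole ratio, n(Ba(OH)2) = 1/2 × 1.715 × 10^-3 = 8.574 × 10^-4 mol
[Ba(OH)2] = 8.574 × 10^-4 mol / 0.009602 L = 0.08929 mol/L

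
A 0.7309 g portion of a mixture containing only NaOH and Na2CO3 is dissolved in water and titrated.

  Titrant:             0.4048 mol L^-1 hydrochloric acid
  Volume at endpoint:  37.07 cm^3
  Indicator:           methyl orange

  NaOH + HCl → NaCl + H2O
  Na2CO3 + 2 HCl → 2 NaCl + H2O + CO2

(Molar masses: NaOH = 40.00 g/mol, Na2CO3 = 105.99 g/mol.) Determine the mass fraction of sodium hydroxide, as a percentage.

n(HCl) = 0.03707 × 0.4048 = 0.01501 mol
Let x = n(NaOH), y = n(Na2CO3).
Titrant: 1x + 2y = 0.01501;  mass: 40.00x + 105.99y = 0.7309
Solving, x = 4.951 × 10^-3 mol, y = 5.027 × 10^-3 mol
mass of NaOH = 4.951 × 10^-3 × 40.00 = 0.1980 g
% NaOH = 0.1980 / 0.7309 × 100 = 27.10 %

27.10 %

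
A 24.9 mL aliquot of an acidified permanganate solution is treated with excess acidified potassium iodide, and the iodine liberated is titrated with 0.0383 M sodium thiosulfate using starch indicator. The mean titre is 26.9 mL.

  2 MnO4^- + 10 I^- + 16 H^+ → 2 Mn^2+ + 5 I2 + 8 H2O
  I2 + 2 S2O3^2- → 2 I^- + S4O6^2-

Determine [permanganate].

n(S2O3^2-) = 0.0269 × 0.0383 = 1.03 × 10^-3 mol
n(I2) = n(S2O3^2-)/2 = 5.15 × 10^-4 mol
From the 2:5 ratio, n(MnO4^-) in the aliquot = 2/5 × 5.15 × 10^-4 = 2.06 × 10^-4 mol
[MnO4^-] = 2.06 × 10^-4 / 0.0249 = 0.00828 mol/L

0.00828 M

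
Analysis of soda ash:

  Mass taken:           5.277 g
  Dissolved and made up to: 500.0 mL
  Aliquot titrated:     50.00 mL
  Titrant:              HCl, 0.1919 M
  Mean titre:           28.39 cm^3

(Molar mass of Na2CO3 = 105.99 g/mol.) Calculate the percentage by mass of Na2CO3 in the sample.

54.71 %

Na2CO3 + 2 HCl → 2 NaCl + H2O + CO2
n(HCl) per titration = 0.02839 × 0.1919 = 5.448 × 10^-3 mol
From the 1:2 ratio, n(Na2CO3) in each aliquot = 1/2 × 5.448 × 10^-3 = 2.724 × 10^-3 mol
n(Na2CO3) in the whole flask = 2.724 × 10^-3 × 500.0/50.00 = 0.02724 mol
mass of Na2CO3 = 0.02724 × 105.99 = 2.887 g
% Na2CO3 = 2.887 / 5.277 × 100 = 54.71 %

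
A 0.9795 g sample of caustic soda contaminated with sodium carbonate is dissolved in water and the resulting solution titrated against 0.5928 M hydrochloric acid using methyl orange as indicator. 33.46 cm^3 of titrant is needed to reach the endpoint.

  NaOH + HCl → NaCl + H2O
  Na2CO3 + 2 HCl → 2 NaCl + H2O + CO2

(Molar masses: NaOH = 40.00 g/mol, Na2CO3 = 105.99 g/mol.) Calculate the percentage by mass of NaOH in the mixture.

n(HCl) = 0.03346 × 0.5928 = 0.01984 mol
Let x = n(NaOH), y = n(Na2CO3).
Titrant: 1x + 2y = 0.01984;  mass: 40.00x + 105.99y = 0.9795
Solving, x = 5.514 × 10^-3 mol, y = 7.160 × 10^-3 mol
mass of NaOH = 5.514 × 10^-3 × 40.00 = 0.2206 g
% NaOH = 0.2206 / 0.9795 × 100 = 22.52 %

22.52 %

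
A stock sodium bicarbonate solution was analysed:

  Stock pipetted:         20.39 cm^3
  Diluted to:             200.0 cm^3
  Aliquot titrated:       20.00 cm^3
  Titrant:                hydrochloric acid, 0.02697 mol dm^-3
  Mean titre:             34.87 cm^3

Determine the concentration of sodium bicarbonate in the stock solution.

NaHCO3 + HCl → NaCl + H2O + CO2
n(HCl) = 0.03487 × 0.02697 = 9.404 × 10^-4 mol
n(NaHCO3) in the aliquot = 9.404 × 10^-4 mol (1:1 ratio)
[NaHCO3]_dilute = 9.404 × 10^-4 / 0.02000 = 0.04702 mol/L
Dilution factor = 200.0 / 20.39 = 9.809
[NaHCO3]_stock = 0.04702 × 9.809 = 0.4612 mol/L

0.4612 mol/L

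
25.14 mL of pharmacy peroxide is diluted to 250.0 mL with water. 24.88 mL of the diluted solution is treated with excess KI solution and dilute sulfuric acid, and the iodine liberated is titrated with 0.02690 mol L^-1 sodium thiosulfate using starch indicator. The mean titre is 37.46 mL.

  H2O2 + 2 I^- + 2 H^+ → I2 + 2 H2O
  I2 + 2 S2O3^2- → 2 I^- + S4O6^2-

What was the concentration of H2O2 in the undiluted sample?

0.2014 mol/L

n(S2O3^2-) = 0.03746 × 0.02690 = 1.008 × 10^-3 mol
n(I2) = n(S2O3^2-)/2 = 5.038 × 10^-4 mol
n(H2O2) in the aliquot = 5.038 × 10^-4 mol (1:1 ratio)
[H2O2]_dilute = 5.038 × 10^-4 / 0.02488 = 0.02025 mol/L
[H2O2]_original = 0.02025 × 250.0/25.14 = 0.2014 mol/L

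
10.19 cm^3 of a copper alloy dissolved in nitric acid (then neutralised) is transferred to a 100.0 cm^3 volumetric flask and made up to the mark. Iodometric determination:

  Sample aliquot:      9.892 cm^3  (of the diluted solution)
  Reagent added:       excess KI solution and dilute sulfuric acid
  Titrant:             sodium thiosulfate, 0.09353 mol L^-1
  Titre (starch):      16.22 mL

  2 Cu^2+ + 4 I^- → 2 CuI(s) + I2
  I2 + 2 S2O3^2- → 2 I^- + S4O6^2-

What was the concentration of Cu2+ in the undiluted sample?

n(S2O3^2-) = 0.01622 × 0.09353 = 1.517 × 10^-3 mol
n(I2) = n(S2O3^2-)/2 = 7.585 × 10^-4 mol
From the 2:1 ratio, n(Cu2+) in the aliquot = 2/1 × 7.585 × 10^-4 = 1.517 × 10^-3 mol
[Cu2+]_dilute = 1.517 × 10^-3 / 0.009892 = 0.1534 mol/L
[Cu2+]_original = 0.1534 × 100.0/10.19 = 1.505 mol/L

1.505 mol/L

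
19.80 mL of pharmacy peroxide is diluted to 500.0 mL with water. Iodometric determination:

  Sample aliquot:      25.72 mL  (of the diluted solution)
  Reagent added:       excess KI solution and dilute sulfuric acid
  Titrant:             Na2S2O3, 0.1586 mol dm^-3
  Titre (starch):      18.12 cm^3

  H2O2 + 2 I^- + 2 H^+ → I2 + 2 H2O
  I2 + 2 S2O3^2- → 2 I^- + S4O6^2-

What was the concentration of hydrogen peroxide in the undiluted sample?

1.411 mol/L

n(S2O3^2-) = 0.01812 × 0.1586 = 2.874 × 10^-3 mol
n(I2) = n(S2O3^2-)/2 = 1.437 × 10^-3 mol
n(H2O2) in the aliquot = 1.437 × 10^-3 mol (1:1 ratio)
[H2O2]_dilute = 1.437 × 10^-3 / 0.02572 = 0.05587 mol/L
[H2O2]_original = 0.05587 × 500.0/19.80 = 1.411 mol/L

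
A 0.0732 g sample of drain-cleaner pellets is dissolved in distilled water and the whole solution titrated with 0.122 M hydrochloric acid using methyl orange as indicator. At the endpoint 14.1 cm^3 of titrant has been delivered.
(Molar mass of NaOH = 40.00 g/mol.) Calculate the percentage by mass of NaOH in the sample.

NaOH + HCl → NaCl + H2O
n(HCl) = 0.0141 L × 0.122 mol/L = 1.72 × 10^-3 mol
n(NaOH) = 1.72 × 10^-3 mol (1:1 ratio)
mass of NaOH = 1.72 × 10^-3 × 40.00 g/mol = 0.0688 g
% NaOH = 0.0688 / 0.0732 × 100 = 94.0 %

94.0 %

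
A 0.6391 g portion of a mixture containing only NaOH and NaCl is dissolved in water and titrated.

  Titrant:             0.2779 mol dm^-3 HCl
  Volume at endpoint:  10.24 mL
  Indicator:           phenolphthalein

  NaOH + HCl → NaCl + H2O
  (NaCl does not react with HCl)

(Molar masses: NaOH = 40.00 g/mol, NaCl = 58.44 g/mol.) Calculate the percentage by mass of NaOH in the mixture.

n(HCl) = 0.01024 × 0.2779 = 2.846 × 10^-3 mol
Let x = n(NaOH), y = n(NaCl).
Titrant: 1x = 2.846 × 10^-3;  mass: 40.00x + 58.44y = 0.6391
Solving, x = 2.846 × 10^-3 mol, y = 8.988 × 10^-3 mol
mass of NaOH = 2.846 × 10^-3 × 40.00 = 0.1138 g
% NaOH = 0.1138 / 0.6391 × 100 = 17.81 %

17.81 %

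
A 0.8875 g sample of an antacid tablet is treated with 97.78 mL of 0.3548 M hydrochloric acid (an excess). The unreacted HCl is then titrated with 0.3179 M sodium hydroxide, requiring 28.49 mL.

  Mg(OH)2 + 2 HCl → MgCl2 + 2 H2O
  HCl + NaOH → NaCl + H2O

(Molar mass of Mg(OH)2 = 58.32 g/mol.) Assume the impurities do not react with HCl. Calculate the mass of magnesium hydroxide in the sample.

n(HCl) added = 0.09778 × 0.3548 = 0.03469 mol
n(NaOH) used in back-titration = 0.02849 × 0.3179 = 9.057 × 10^-3 mol
n(HCl) left over = 9.057 × 10^-3 mol (1:1 ratio)
n(HCl) consumed by analyte = 0.03469 − 9.057 × 10^-3 = 0.02564 mol
From the 1:2 ratio, n(Mg(OH)2) = 1/2 × 0.02564 = 0.01282 mol
mass of Mg(OH)2 = 0.01282 × 58.32 = 0.7475 g

0.7475 g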